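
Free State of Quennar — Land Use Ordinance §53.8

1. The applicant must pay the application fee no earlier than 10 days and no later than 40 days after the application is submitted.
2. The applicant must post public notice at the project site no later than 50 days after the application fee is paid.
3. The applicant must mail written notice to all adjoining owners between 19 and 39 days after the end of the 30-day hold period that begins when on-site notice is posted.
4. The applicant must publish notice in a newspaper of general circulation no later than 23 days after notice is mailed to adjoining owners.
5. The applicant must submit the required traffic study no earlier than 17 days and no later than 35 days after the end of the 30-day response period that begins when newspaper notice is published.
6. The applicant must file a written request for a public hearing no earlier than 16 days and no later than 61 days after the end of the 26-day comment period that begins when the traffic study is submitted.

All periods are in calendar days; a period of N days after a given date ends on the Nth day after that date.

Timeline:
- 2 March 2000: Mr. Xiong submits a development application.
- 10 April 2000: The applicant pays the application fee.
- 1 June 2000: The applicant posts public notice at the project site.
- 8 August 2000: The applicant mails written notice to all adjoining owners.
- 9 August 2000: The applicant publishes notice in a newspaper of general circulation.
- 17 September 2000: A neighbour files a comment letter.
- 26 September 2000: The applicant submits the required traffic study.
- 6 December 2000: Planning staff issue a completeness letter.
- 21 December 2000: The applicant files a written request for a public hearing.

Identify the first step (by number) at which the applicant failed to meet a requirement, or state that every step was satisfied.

Step 2

(1) the permitted window runs from 2 March 2000 + 10 = 12 March 2000 to 2 March 2000 + 40 = 11 April 2000; 10 April 2000 falls inside that range.
(2) due by 10 April 2000 + 50 days = 30 May 2000; 1 June 2000 misses that deadline by 2 days.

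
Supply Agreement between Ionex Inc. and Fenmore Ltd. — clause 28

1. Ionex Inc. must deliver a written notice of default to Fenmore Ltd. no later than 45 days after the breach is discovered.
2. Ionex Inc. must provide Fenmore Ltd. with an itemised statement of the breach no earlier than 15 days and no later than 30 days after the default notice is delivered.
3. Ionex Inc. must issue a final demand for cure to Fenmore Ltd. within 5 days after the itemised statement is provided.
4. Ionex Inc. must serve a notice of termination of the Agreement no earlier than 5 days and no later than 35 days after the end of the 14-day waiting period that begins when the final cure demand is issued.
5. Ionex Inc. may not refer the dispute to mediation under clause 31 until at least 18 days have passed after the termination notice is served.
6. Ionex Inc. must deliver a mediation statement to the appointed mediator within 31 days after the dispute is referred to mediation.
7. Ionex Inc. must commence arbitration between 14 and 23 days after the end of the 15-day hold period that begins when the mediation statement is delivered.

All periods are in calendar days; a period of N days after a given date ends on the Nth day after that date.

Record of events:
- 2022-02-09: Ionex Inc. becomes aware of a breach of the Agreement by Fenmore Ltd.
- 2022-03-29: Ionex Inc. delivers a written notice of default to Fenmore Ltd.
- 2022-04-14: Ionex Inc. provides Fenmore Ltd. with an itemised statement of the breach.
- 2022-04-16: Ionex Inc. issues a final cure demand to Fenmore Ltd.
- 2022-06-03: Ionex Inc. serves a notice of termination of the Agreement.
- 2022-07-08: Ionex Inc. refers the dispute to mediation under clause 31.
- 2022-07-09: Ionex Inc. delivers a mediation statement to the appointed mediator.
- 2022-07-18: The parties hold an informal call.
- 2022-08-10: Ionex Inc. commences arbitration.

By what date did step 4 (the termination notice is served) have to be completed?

The final cure demand is issued on 2022-04-16; the 14-day waiting period therefore ends 2022-04-30, and step 4 runs from that date. The window is 5–35 days after 2022-04-30; it closes on 2022-06-04.

2022-06-04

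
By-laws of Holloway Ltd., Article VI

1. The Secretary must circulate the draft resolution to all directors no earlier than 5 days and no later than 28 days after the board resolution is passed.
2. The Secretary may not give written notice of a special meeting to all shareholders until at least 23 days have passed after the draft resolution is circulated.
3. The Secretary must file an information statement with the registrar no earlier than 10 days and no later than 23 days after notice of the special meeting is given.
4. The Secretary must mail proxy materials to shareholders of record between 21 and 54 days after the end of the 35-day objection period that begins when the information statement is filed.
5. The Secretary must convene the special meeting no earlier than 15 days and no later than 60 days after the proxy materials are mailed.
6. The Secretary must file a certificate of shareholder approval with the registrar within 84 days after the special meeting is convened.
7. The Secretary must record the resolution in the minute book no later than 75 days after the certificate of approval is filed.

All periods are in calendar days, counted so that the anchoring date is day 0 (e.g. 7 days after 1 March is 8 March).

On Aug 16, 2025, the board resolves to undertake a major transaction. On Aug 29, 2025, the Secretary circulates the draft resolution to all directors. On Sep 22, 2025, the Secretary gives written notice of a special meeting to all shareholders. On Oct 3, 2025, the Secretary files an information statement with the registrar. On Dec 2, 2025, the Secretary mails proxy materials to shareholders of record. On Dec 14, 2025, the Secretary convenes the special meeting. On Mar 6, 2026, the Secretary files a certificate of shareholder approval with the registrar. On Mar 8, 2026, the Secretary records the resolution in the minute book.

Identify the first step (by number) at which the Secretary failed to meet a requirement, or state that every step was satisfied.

Step 5

Step 1: the window is 5–28 days after Aug 16, 2025 (when the board resolution is passed), so Aug 21, 2025 through Sep 13, 2025; done Aug 29, 2025, which is between those dates.
Step 2: the earliest permitted date is 23 days after Aug 29, 2025 (when the draft resolution is circulated), i.e. Sep 21, 2025; Sep 22, 2025 is on or after that date.
Step 3: the window is 10–23 days after Sep 22, 2025 (when notice of the special meeting is given), so Oct 2, 2025 through Oct 15, 2025; done Oct 3, 2025 — within the window.
Step 4: the window is 21–54 days after Nov 7, 2025 (end of the 35-day objection period, which began when the information statement is filed on Oct 3, 2025), so Nov 28, 2025 through Dec 31, 2025; Dec 2, 2025 falls inside that range.
Step 5: the window is 15–60 days after Dec 2, 2025 (when the proxy materials are mailed), so Dec 17, 2025 through Jan 31, 2026; Dec 14, 2025 is 3 days too early.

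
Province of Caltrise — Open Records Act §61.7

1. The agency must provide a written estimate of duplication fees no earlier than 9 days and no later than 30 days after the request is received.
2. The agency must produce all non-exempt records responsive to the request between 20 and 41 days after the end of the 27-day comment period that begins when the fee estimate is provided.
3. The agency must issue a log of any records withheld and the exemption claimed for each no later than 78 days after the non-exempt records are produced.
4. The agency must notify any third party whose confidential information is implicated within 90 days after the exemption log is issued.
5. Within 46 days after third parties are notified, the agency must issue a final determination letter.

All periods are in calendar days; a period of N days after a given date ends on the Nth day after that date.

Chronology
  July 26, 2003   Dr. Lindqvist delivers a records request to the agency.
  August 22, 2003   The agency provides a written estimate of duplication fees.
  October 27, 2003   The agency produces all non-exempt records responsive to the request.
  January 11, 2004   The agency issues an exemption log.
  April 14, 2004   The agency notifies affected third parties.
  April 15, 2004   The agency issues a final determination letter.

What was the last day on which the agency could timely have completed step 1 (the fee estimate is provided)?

August 25, 2003

Step 1 runs from July 26, 2003, when the request is received. The window is 9–30 days after July 26, 2003; it closes on August 25, 2003.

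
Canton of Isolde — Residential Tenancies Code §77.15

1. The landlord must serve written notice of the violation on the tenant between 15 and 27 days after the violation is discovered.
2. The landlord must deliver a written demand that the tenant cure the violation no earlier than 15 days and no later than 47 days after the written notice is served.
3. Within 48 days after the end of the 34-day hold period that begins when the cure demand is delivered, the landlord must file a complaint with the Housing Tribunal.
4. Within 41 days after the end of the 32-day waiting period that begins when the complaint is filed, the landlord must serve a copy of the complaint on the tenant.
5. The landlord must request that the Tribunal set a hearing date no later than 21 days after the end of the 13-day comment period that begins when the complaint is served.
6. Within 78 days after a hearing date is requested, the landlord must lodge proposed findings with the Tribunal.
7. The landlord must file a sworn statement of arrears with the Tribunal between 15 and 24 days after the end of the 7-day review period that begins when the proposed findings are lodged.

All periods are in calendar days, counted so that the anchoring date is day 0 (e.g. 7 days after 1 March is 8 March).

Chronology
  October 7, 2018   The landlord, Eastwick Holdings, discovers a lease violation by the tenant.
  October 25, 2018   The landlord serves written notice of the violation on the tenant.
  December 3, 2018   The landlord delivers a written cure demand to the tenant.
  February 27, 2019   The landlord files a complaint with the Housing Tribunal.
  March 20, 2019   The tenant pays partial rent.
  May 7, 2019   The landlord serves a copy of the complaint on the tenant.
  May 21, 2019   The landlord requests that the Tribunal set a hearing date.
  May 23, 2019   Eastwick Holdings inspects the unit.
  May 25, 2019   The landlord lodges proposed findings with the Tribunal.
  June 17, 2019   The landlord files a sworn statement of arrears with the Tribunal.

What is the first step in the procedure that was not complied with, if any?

Step 1: the window is 15–27 days after October 7, 2018 (when the violation is discovered), so October 22, 2018 through November 3, 2018; October 25, 2018 falls inside that range.
Step 2: the window is 15–47 days after October 25, 2018 (when the written notice is served), so November 9, 2018 through December 11, 2018; done December 3, 2018 — within the window.
Step 3: 48 days after January 6, 2019 (end of the 34-day hold period, which began when the cure demand is delivered on December 3, 2018) is February 23, 2019; February 27, 2019 misses that deadline by 4 days.

Step 3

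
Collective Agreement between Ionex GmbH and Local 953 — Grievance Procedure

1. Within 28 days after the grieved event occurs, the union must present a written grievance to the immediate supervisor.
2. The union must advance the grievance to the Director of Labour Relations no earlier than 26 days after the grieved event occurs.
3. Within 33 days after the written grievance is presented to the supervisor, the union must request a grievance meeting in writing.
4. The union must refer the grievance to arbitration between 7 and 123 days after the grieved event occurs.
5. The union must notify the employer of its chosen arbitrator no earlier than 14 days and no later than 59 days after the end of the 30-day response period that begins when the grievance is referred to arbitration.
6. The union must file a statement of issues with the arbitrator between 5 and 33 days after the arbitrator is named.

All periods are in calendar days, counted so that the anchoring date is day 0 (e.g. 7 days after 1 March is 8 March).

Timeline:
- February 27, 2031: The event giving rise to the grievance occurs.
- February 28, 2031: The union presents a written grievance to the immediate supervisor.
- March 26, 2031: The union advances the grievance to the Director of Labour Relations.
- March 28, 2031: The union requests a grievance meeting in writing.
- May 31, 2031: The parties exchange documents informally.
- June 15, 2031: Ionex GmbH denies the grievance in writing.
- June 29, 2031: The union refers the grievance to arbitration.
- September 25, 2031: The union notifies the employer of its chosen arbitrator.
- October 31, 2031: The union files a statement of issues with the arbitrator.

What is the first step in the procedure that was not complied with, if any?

Step 6

(1) due by February 27, 2031 + 28 days = March 27, 2031; completed February 28, 2031, before the deadline.
(2) permitted from February 27, 2031 + 26 days = March 25, 2031 onward; done March 26, 2031 — permitted.
(3) due by February 28, 2031 + 33 days = April 2, 2031; done March 28, 2031 — timely.
(4) the permitted window runs from February 27, 2031 + 7 = March 6, 2031 to February 27, 2031 + 123 = June 30, 2031; done June 29, 2031, which is between those dates.
(5) the permitted window runs from July 29, 2031 + 14 = August 12, 2031 to July 29, 2031 + 59 = September 26, 2031; done September 25, 2031, which is between those dates.
(6) the permitted window runs from September 25, 2031 + 5 = September 30, 2031 to September 25, 2031 + 33 = October 28, 2031; October 31, 2031 is 3 days past the end of the window.
No need to go further; step 6 was not satisfied.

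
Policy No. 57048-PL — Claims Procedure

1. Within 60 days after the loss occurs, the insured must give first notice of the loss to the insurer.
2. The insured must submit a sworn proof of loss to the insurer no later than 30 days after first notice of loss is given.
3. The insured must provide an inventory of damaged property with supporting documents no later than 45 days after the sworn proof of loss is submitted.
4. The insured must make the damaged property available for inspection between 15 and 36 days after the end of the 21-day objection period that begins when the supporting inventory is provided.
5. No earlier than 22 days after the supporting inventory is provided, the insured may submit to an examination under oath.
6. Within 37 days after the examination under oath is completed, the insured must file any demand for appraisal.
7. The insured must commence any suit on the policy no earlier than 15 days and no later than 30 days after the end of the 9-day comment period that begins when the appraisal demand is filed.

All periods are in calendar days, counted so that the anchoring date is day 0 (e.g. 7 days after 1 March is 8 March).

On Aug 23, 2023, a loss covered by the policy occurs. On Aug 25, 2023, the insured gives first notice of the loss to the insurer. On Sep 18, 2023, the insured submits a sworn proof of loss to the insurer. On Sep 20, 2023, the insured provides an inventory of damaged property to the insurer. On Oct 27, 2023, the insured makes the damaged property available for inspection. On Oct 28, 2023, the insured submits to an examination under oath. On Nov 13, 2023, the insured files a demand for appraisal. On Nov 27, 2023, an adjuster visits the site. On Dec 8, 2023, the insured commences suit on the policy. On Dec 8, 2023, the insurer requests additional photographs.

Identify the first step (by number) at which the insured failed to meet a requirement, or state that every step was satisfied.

Step 1: 60 days after Aug 23, 2023 (when the loss occurs) is Oct 22, 2023; completed Aug 25, 2023, before the deadline.
Step 2: 30 days after Aug 25, 2023 (when first notice of loss is given) is Sep 24, 2023; completed Sep 18, 2023, before the deadline.
Step 3: 45 days after Sep 18, 2023 (when the sworn proof of loss is submitted) is Nov 2, 2023; completed Sep 20, 2023, before the deadline.
Step 4: the window is 15–36 days after Oct 11, 2023 (end of the 21-day objection period, which began when the supporting inventory is provided on Sep 20, 2023), so Oct 26, 2023 through Nov 16, 2023; Oct 27, 2023 falls inside that range.
Step 5: the earliest permitted date is 22 days after Sep 20, 2023 (when the supporting inventory is provided), i.e. Oct 12, 2023; done Oct 28, 2023, after the minimum wait.
Step 6: 37 days after Oct 28, 2023 (when the examination under oath is completed) is Dec 4, 2023; Nov 13, 2023 is within that limit.
Step 7: the window is 15–30 days after Nov 22, 2023 (end of the 9-day comment period, which began when the appraisal demand is filed on Nov 13, 2023), so Dec 7, 2023 through Dec 22, 2023; done Dec 8, 2023, which is between those dates.

None — every step was satisfied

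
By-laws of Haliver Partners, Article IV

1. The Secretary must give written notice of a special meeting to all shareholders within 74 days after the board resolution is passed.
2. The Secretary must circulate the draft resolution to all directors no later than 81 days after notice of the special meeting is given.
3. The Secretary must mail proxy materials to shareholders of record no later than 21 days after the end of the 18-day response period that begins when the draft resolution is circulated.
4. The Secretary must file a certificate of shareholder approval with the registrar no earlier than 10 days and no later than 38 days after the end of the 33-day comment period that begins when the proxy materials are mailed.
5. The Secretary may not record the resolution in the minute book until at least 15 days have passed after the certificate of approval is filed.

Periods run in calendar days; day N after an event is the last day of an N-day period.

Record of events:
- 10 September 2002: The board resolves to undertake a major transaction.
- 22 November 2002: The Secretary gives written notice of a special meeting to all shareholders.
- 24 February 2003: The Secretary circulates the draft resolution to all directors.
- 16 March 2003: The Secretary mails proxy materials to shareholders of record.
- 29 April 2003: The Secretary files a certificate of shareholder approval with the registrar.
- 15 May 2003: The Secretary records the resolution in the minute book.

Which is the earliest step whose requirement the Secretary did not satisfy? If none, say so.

Step 1 — counting 74 days from 10 September 2002 (when the board resolution is passed) gives a deadline of 23 November 2002; done 22 November 2002 — timely.
Step 2 — counting 81 days from 22 November 2002 (when notice of the special meeting is given) gives a deadline of 11 February 2003; done 24 February 2003 — 13 days late.
The analysis stops there.

Step 2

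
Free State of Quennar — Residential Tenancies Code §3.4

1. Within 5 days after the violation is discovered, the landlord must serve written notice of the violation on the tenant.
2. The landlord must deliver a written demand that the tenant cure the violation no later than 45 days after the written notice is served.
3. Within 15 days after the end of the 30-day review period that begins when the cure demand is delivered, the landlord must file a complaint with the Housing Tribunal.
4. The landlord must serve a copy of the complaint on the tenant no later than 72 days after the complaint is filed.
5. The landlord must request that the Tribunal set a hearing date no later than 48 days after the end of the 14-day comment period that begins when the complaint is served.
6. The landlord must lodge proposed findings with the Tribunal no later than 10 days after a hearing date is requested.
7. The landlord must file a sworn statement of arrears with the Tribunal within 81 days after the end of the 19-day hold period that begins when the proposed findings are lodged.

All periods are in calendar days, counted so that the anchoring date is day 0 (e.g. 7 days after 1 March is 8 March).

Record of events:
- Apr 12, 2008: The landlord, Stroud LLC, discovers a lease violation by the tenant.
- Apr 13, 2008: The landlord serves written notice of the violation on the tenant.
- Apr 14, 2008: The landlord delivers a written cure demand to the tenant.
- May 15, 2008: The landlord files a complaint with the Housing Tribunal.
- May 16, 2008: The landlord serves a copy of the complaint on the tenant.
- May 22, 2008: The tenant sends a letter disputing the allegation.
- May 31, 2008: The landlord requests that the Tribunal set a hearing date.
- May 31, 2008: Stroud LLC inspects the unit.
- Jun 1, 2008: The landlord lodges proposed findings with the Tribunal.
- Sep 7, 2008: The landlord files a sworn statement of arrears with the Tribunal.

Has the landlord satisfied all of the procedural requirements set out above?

Step 1: 5 days after Apr 12, 2008 (when the violation is discovered) is Apr 17, 2008; completed Apr 13, 2008, before the deadline.
Step 2: 45 days after Apr 13, 2008 (when the written notice is served) is May 28, 2008; Apr 14, 2008 is within that limit.
Step 3: 15 days after May 14, 2008 (end of the 30-day review period, which began when the cure demand is delivered on Apr 14, 2008) is May 29, 2008; done May 15, 2008 — timely.
Step 4: 72 days after May 15, 2008 (when the complaint is filed) is Jul 26, 2008; completed May 16, 2008, before the deadline.
Step 5: 48 days after May 30, 2008 (end of the 14-day comment period, which began when the complaint is served on May 16, 2008) is Jul 17, 2008; done May 31, 2008 — timely.
Step 6: 10 days after May 31, 2008 (when a hearing date is requested) is Jun 10, 2008; Jun 1, 2008 is within that limit.
Step 7: 81 days after Jun 20, 2008 (end of the 19-day hold period, which began when the proposed findings are lodged on Jun 1, 2008) is Sep 9, 2008; done Sep 7, 2008 — timely.

Yes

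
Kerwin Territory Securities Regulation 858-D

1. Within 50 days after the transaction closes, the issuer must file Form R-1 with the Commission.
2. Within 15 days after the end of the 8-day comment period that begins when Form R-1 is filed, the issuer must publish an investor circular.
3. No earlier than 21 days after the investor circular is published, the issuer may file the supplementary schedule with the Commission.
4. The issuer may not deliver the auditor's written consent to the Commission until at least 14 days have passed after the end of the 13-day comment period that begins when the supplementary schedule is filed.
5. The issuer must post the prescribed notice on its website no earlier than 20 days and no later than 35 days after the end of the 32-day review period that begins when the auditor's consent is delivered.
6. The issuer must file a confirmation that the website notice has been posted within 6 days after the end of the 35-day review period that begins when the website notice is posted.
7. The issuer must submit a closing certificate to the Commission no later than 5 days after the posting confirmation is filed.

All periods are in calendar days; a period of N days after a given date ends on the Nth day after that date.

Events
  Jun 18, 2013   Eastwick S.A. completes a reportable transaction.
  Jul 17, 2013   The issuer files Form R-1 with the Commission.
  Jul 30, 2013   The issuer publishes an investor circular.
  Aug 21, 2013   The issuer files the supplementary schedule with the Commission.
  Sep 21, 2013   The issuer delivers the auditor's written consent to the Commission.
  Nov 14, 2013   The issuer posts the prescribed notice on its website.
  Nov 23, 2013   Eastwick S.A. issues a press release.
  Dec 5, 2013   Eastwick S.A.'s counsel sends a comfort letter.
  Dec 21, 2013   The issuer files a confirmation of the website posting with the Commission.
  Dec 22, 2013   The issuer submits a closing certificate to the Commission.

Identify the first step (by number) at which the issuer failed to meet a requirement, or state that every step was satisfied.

None — every step was satisfied

Step 1: 50 days after Jun 18, 2013 (when the transaction closes) is Aug 7, 2013; done Jul 17, 2013 — timely.
Step 2: 15 days after Jul 25, 2013 (end of the 8-day comment period, which began when Form R-1 is filed on Jul 17, 2013) is Aug 9, 2013; Jul 30, 2013 is within that limit.
Step 3: the earliest permitted date is 21 days after Jul 30, 2013 (when the investor circular is published), i.e. Aug 20, 2013; done Aug 21, 2013, after the minimum wait.
Step 4: the earliest permitted date is 14 days after Sep 3, 2013 (end of the 13-day comment period, which began when the supplementary schedule is filed on Aug 21, 2013), i.e. Sep 17, 2013; Sep 21, 2013 is on or after that date.
Step 5: the window is 20–35 days after Oct 23, 2013 (end of the 32-day review period, which began when the auditor's consent is delivered on Sep 21, 2013), so Nov 12, 2013 through Nov 27, 2013; done Nov 14, 2013, which is between those dates.
Step 6: 6 days after Dec 19, 2013 (end of the 35-day review period, which began when the website notice is posted on Nov 14, 2013) is Dec 25, 2013; Dec 21, 2013 is within that limit.
Step 7: 5 days after Dec 21, 2013 (when the posting confirmation is filed) is Dec 26, 2013; done Dec 22, 2013 — timely.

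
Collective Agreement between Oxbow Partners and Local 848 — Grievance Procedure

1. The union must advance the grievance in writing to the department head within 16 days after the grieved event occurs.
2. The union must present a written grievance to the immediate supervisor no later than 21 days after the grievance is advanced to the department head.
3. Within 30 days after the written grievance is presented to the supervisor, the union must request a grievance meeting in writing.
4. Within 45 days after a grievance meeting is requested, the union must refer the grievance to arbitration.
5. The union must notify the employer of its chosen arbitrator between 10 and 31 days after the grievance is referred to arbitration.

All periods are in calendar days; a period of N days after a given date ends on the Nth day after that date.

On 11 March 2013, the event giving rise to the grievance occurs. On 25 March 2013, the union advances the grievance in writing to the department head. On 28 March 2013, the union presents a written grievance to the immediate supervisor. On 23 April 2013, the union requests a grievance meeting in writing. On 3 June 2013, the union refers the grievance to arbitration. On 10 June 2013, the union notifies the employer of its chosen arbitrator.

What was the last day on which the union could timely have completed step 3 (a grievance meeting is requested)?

27 April 2013

Step 3 runs from 28 March 2013, when the written grievance is presented to the supervisor. 30 days after 28 March 2013 is 27 April 2013.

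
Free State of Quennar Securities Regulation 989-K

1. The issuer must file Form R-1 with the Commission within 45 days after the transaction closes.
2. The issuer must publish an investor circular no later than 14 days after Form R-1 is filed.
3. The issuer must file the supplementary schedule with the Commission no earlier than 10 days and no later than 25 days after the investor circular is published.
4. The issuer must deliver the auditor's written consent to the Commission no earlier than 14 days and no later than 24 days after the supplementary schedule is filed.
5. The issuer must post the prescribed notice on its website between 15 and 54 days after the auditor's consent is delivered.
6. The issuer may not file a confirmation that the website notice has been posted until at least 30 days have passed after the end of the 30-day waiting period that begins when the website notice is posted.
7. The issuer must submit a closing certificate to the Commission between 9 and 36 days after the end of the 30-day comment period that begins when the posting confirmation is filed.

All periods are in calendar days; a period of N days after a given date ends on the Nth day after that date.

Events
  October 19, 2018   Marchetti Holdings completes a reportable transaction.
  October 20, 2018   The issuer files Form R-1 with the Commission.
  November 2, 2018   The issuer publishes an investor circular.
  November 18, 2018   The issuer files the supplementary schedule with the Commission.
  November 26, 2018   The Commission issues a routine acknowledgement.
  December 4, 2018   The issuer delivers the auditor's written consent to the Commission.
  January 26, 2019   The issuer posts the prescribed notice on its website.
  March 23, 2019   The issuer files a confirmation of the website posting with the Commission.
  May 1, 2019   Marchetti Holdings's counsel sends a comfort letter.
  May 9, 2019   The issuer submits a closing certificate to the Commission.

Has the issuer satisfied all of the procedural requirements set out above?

No

Step 1: 45 days after October 19, 2018 (when the transaction closes) is December 3, 2018; October 20, 2018 is within that limit.
Step 2: 14 days after October 20, 2018 (when Form R-1 is filed) is November 3, 2018; done November 2, 2018 — timely.
Step 3: the window is 10–25 days after November 2, 2018 (when the investor circular is published), so November 12, 2018 through November 27, 2018; done November 18, 2018 — within the window.
Step 4: the window is 14–24 days after November 18, 2018 (when the supplementary schedule is filed), so December 2, 2018 through December 12, 2018; done December 4, 2018 — within the window.
Step 5: the window is 15–54 days after December 4, 2018 (when the auditor's consent is delivered), so December 19, 2018 through January 27, 2019; January 26, 2019 falls inside that range.
Step 6: the earliest permitted date is 30 days after February 25, 2019 (end of the 30-day waiting period, which began when the website notice is posted on January 26, 2019), i.e. March 27, 2019; acted on March 23, 2019, 4 days prematurely.
Later steps need not be reached.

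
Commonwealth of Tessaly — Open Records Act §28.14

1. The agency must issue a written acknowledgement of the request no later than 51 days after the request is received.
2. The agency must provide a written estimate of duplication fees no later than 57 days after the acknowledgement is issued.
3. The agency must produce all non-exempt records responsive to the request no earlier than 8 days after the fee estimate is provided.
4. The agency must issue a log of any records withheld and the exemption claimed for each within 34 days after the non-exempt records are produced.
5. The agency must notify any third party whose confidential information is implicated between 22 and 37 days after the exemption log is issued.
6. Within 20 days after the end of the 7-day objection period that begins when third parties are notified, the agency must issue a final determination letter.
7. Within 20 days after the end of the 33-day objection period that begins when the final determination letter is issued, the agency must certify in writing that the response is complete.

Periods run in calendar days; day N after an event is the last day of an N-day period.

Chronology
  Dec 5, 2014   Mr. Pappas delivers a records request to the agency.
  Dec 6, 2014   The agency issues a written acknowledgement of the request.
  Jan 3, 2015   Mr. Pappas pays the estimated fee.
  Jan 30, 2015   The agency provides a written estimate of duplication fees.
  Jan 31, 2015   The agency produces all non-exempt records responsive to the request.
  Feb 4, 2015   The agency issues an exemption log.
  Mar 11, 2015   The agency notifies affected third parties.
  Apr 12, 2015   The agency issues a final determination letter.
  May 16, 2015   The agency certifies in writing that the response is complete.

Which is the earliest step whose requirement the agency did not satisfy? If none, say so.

Step 3

Step 1 — counting 51 days from Dec 5, 2014 (when the request is received) gives a deadline of Jan 25, 2015; done Dec 6, 2014 — timely.
Step 2 — counting 57 days from Dec 6, 2014 (when the acknowledgement is issued) gives a deadline of Feb 1, 2015; Jan 30, 2015 is within that limit.
Step 3 — must wait 8 days from Jan 30, 2015 (when the fee estimate is provided), so not before Feb 7, 2015; Jan 31, 2015 is 7 days before the earliest permitted date.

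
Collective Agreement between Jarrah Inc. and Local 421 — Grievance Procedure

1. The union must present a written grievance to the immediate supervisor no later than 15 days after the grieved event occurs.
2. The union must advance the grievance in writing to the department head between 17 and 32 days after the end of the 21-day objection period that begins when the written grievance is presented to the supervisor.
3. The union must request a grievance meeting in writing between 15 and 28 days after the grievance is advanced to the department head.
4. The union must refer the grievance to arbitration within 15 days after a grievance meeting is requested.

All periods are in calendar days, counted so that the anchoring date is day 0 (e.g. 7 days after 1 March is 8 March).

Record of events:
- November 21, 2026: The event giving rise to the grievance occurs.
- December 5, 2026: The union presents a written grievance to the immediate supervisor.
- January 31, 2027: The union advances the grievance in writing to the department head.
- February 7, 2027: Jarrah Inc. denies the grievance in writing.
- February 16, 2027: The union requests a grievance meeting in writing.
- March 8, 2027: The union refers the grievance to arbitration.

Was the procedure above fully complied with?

Step 1: 15 days after November 21, 2026 (when the grieved event occurs) is December 6, 2026; done December 5, 2026 — timely.
Step 2: the window is 17–32 days after December 26, 2026 (end of the 21-day objection period, which began when the written grievance is presented to the supervisor on December 5, 2026), so January 12, 2027 through January 27, 2027; January 31, 2027 is 4 days past the end of the window.
The procedure was therefore not followed at step 2.

No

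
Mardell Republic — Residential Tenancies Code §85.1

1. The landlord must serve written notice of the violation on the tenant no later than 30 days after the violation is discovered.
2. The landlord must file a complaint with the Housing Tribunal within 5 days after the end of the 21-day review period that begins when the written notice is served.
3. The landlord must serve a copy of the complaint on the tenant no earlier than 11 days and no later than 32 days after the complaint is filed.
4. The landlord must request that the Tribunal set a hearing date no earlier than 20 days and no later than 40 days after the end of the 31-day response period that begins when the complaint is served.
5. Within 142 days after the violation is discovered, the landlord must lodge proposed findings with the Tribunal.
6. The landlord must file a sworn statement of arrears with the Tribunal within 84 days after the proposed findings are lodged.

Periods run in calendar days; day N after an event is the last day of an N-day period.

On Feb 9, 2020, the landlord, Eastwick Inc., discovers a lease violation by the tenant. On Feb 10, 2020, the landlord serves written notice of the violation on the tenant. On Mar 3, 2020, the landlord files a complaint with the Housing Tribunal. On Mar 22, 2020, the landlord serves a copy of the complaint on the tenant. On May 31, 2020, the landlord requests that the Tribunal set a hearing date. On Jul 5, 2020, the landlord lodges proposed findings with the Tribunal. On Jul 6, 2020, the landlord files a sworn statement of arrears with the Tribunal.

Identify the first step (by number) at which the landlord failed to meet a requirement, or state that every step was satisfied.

Step 5

(1) due by Feb 9, 2020 + 30 days = Mar 10, 2020; Feb 10, 2020 is within that limit.
(2) due by Mar 2, 2020 + 5 days = Mar 7, 2020; Mar 3, 2020 is within that limit.
(3) the permitted window runs from Mar 3, 2020 + 11 = Mar 14, 2020 to Mar 3, 2020 + 32 = Apr 4, 2020; done Mar 22, 2020, which is between those dates.
(4) the permitted window runs from Apr 22, 2020 + 20 = May 12, 2020 to Apr 22, 2020 + 40 = Jun 1, 2020; done May 31, 2020 — within the window.
(5) due by Feb 9, 2020 + 142 days = Jun 30, 2020; done Jul 5, 2020 — 5 days late.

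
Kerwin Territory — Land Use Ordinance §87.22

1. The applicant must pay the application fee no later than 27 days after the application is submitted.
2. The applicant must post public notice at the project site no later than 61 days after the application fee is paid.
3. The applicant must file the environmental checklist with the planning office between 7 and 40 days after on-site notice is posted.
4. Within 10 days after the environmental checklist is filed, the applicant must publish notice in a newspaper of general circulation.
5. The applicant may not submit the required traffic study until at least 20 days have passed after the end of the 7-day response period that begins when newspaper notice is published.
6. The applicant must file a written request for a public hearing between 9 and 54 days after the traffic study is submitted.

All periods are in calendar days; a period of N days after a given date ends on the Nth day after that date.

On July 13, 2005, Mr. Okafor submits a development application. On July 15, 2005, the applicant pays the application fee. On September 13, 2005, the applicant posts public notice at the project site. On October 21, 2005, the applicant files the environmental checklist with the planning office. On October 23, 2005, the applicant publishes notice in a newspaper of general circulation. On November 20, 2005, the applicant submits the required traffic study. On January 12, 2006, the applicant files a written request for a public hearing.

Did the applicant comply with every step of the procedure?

Yes

Step 1: 27 days after July 13, 2005 (when the application is submitted) is August 9, 2005; done July 15, 2005 — timely.
Step 2: 61 days after July 15, 2005 (when the application fee is paid) is September 14, 2005; completed September 13, 2005, before the deadline.
Step 3: the window is 7–40 days after September 13, 2005 (when on-site notice is posted), so September 20, 2005 through October 23, 2005; October 21, 2005 falls inside that range.
Step 4: 10 days after October 21, 2005 (when the environmental checklist is filed) is October 31, 2005; done October 23, 2005 — timely.
Step 5: the earliest permitted date is 20 days after October 30, 2005 (end of the 7-day response period, which began when newspaper notice is published on October 23, 2005), i.e. November 19, 2005; done November 20, 2005 — permitted.
Step 6: the window is 9–54 days after November 20, 2005 (when the traffic study is submitted), so November 29, 2005 through January 13, 2006; January 12, 2006 falls inside that range.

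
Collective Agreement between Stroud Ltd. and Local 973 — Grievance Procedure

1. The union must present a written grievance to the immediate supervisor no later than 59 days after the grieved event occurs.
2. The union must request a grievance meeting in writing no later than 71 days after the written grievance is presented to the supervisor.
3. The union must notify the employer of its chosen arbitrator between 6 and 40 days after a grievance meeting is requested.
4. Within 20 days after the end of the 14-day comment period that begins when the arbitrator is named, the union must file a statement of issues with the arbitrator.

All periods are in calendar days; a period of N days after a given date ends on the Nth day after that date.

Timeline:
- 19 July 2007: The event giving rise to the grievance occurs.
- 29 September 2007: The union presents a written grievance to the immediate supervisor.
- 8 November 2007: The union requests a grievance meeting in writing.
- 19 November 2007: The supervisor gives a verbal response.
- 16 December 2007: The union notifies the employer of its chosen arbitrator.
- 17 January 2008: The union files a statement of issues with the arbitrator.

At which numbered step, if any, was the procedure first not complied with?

Step 1

Step 1 — counting 59 days from 19 July 2007 (when the grieved event occurs) gives a deadline of 16 September 2007; not done until 29 September 2007, 13 days after the deadline.
The procedure was therefore not followed at step 1.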